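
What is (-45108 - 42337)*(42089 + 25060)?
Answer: -5871844305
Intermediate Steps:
(-45108 - 42337)*(42089 + 25060) = -87445*67149 = -5871844305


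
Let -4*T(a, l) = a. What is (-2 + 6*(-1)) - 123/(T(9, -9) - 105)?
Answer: -980/143 ≈ -6.8531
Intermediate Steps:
T(a, l) = -a/4
(-2 + 6*(-1)) - 123/(T(9, -9) - 105) = (-2 + 6*(-1)) - 123/(-1/4*9 - 105) = (-2 - 6) - 123/(-9/4 - 105) = -8 - 123/(-429/4) = -8 - 4/429*(-123) = -8 + 164/143 = -980/143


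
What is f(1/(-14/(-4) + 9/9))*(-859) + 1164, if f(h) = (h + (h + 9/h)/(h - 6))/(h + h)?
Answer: 5972375/416 ≈ 14357.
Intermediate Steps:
f(h) = (h + (h + 9/h)/(-6 + h))/(2*h) (f(h) = (h + (h + 9/h)/(-6 + h))/((2*h)) = (h + (h + 9/h)/(-6 + h))*(1/(2*h)) = (h + (h + 9/h)/(-6 + h))/(2*h))
f(1/(-14/(-4) + 9/9))*(-859) + 1164 = ((9 + (1/(-14/(-4) + 9/9))**3 - 5/(-14/(-4) + 9/9)**2)/(2*(1/(-14/(-4) + 9/9))**2*(-6 + 1/(-14/(-4) + 9/9))))*(-859) + 1164 = ((9 + (1/(-14*(-1/4) + 9*(1/9)))**3 - 5/(-14*(-1/4) + 9*(1/9))**2)/(2*(1/(-14*(-1/4) + 9*(1/9)))**2*(-6 + 1/(-14*(-1/4) + 9*(1/9)))))*(-859) + 1164 = ((9 + (1/(7/2 + 1))**3 - 5/(7/2 + 1)**2)/(2*(1/(7/2 + 1))**2*(-6 + 1/(7/2 + 1))))*(-859) + 1164 = ((9 + (1/(9/2))**3 - 5*(1/(9/2))**2)/(2*(1/(9/2))**2*(-6 + 1/(9/2))))*(-859) + 1164 = ((9 + (2/9)**3 - 5*(2/9)**2)/(2*(2/9)**2*(-6 + 2/9)))*(-859) + 1164 = ((1/2)*(81/4)*(9 + 8/729 - 5*4/81)/(-52/9))*(-859) + 1164 = ((1/2)*(81/4)*(-9/52)*(9 + 8/729 - 20/81))*(-859) + 1164 = ((1/2)*(81/4)*(-9/52)*(6389/729))*(-859) + 1164 = -6389/416*(-859) + 1164 = 5488151/416 + 1164 = 5972375/416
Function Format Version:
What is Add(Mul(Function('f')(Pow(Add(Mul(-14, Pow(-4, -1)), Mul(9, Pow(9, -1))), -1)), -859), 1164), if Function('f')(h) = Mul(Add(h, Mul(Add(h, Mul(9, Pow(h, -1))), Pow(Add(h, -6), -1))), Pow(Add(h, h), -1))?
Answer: Rational(5972375, 416) ≈ 14357.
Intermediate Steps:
Function('f')(h) = Mul(Rational(1, 2), Pow(h, -1), Add(h, Mul(Pow(Add(-6, h), -1), Add(h, Mul(9, Pow(h, -1)))))) (Function('f')(h) = Mul(Add(h, Mul(Add(h, Mul(9, Pow(h, -1))), Pow(Add(-6, h), -1))), Pow(Mul(2, h), -1)) = Mul(Add(h, Mul(Pow(Add(-6, h), -1), Add(h, Mul(9, Pow(h, -1))))), Mul(Rational(1, 2), Pow(h, -1))) = Mul(Rational(1, 2), Pow(h, -1), Add(h, Mul(Pow(Add(-6, h), -1), Add(h, Mul(9, Pow(h, -1)))))))
Add(Mul(Function('f')(Pow(Add(Mul(-14, Pow(-4, -1)), Mul(9, Pow(9, -1))), -1)), -859), 1164) = Add(Mul(Mul(Rational(1, 2), Pow(Pow(Add(Mul(-14, Pow(-4, -1)), Mul(9, Pow(9, -1))), -1), -2), Pow(Add(-6, Pow(Add(Mul(-14, Pow(-4, -1)), Mul(9, Pow(9, -1))), -1)), -1), Add(9, Pow(Pow(Add(Mul(-14, Pow(-4, -1)), Mul(9, Pow(9, -1))), -1), 3), Mul(-5, Pow(Pow(Add(Mul(-14, Pow(-4, -1)), Mul(9, Pow(9, -1))), -1), 2)))), -859), 1164) = Add(Mul(Mul(Rational(1, 2), Pow(Pow(Add(Mul(-14, Rational(-1, 4)), Mul(9, Rational(1, 9))), -1), -2), Pow(Add(-6, Pow(Add(Mul(-14, Rational(-1, 4)), Mul(9, Rational(1, 9))), -1)), -1), Add(9, Pow(Pow(Add(Mul(-14, Rational(-1, 4)), Mul(9, Rational(1, 9))), -1), 3), Mul(-5, Pow(Pow(Add(Mul(-14, Rational(-1, 4)), Mul(9, Rational(1, 9))), -1), 2)))), -859), 1164) = Add(Mul(Mul(Rational(1, 2), Pow(Pow(Add(Rational(7, 2), 1), -1), -2), Pow(Add(-6, Pow(Add(Rational(7, 2), 1), -1)), -1), Add(9, Pow(Pow(Add(Rational(7, 2), 1), -1), 3), Mul(-5, Pow(Pow(Add(Rational(7, 2), 1), -1), 2)))), -859), 1164) = Add(Mul(Mul(Rational(1, 2), Pow(Pow(Rational(9, 2), -1), -2), Pow(Add(-6, Pow(Rational(9, 2), -1)), -1), Add(9, Pow(Pow(Rational(9, 2), -1), 3), Mul(-5, Pow(Pow(Rational(9, 2), -1), 2)))), -859), 1164) = Add(Mul(Mul(Rational(1, 2), Pow(Rational(2, 9), -2), Pow(Add(-6, Rational(2, 9)), -1), Add(9, Pow(Rational(2, 9), 3), Mul(-5, Pow(Rational(2, 9), 2)))), -859), 1164) = Add(Mul(Mul(Rational(1, 2), Rational(81, 4), Pow(Rational(-52, 9), -1), Add(9, Rational(8, 729), Mul(-5, Rational(4, 81)))), -859), 1164) = Add(Mul(Mul(Rational(1, 2), Rational(81, 4), Rational(-9, 52), Add(9, Rational(8, 729), Rational(-20, 81))), -859), 1164) = Add(Mul(Mul(Rational(1, 2), Rational(81, 4), Rational(-9, 52), Rational(6389, 729)), -859), 1164) = Add(Mul(Rational(-6389, 416), -859), 1164) = Add(Rational(5488151, 416), 1164) = Rational(5972375, 416)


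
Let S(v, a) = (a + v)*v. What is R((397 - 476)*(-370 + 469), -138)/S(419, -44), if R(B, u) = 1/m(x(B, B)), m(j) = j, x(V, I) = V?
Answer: -1/1228874625 ≈ -8.1375e-10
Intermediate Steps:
S(v, a) = v*(a + v)
R(B, u) = 1/B
R((397 - 476)*(-370 + 469), -138)/S(419, -44) = 1/((((397 - 476)*(-370 + 469)))*((419*(-44 + 419)))) = 1/(((-79*99))*((419*375))) = 1/(-7821*157125) = -1/7821*1/157125 = -1/1228874625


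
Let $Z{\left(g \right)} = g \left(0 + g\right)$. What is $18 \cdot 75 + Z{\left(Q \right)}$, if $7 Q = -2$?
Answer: $\frac{66154}{49} \approx 1350.1$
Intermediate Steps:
$Q = - \frac{2}{7}$ ($Q = \frac{1}{7} \left(-2\right) = - \frac{2}{7} \approx -0.28571$)
$Z{\left(g \right)} = g^{2}$ ($Z{\left(g \right)} = g g = g^{2}$)
$18 \cdot 75 + Z{\left(Q \right)} = 18 \cdot 75 + \left(- \frac{2}{7}\right)^{2} = 1350 + \frac{4}{49} = \frac{66154}{49}$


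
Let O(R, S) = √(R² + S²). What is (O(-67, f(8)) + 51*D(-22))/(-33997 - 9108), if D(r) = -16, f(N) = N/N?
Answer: 816/43105 - √4490/43105 ≈ 0.017376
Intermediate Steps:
f(N) = 1
(O(-67, f(8)) + 51*D(-22))/(-33997 - 9108) = (√((-67)² + 1²) + 51*(-16))/(-33997 - 9108) = (√(4489 + 1) - 816)/(-43105) = (√4490 - 816)*(-1/43105) = (-816 + √4490)*(-1/43105) = 816/43105 - √4490/43105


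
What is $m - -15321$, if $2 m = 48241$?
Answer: $\frac{78883}{2} \approx 39442.0$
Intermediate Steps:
$m = \frac{48241}{2}$ ($m = \frac{1}{2} \cdot 48241 = \frac{48241}{2} \approx 24121.0$)
$m - -15321 = \frac{48241}{2} - -15321 = \frac{48241}{2} + 15321 = \frac{78883}{2}$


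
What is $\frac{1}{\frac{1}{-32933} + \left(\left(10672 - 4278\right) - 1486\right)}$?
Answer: $\frac{32933}{161635163} \approx 0.00020375$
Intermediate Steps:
$\frac{1}{\frac{1}{-32933} + \left(\left(10672 - 4278\right) - 1486\right)} = \frac{1}{- \frac{1}{32933} + \left(6394 - 1486\right)} = \frac{1}{- \frac{1}{32933} + 4908} = \frac{1}{\frac{161635163}{32933}} = \frac{32933}{161635163}$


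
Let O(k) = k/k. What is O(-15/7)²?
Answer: 1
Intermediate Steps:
O(k) = 1
O(-15/7)² = 1² = 1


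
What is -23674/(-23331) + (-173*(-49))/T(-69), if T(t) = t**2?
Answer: 14785181/5289471 ≈ 2.7952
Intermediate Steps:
-23674/(-23331) + (-173*(-49))/T(-69) = -23674/(-23331) + (-173*(-49))/((-69)**2) = -23674*(-1/23331) + 8477/4761 = 3382/3333 + 8477*(1/4761) = 3382/3333 + 8477/4761 = 14785181/5289471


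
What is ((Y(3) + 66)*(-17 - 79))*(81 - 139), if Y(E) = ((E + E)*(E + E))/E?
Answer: 434304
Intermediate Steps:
Y(E) = 4*E (Y(E) = ((2*E)*(2*E))/E = (4*E²)/E = 4*E)
((Y(3) + 66)*(-17 - 79))*(81 - 139) = ((4*3 + 66)*(-17 - 79))*(81 - 139) = ((12 + 66)*(-96))*(-58) = (78*(-96))*(-58) = -7488*(-58) = 434304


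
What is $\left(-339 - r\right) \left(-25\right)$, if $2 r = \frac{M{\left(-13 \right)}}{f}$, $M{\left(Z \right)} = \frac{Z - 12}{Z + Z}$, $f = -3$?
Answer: $\frac{1321475}{156} \approx 8471.0$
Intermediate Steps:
$M{\left(Z \right)} = \frac{-12 + Z}{2 Z}$
$r = - \frac{25}{156}$ ($r = \frac{\frac{-12 - 13}{2 \left(-13\right)} \frac{1}{-3}}{2} = \frac{\frac{1}{2} \left(- \frac{1}{13}\right) \left(-25\right) \left(- \frac{1}{3}\right)}{2} = \frac{\frac{25}{26} \left(- \frac{1}{3}\right)}{2} = \frac{1}{2} \left(- \frac{25}{78}\right) = - \frac{25}{156} \approx -0.16026$)
$\left(-339 - r\right) \left(-25\right) = \left(-339 - - \frac{25}{156}\right) \left(-25\right) = \left(-339 + \frac{25}{156}\right) \left(-25\right) = \left(- \frac{52859}{156}\right) \left(-25\right) = \frac{1321475}{156}$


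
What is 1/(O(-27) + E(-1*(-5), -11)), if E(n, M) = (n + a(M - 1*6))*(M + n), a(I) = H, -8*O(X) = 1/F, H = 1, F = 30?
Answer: -240/8641 ≈ -0.027775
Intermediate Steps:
O(X) = -1/240 (O(X) = -⅛/30 = -⅛*1/30 = -1/240)
a(I) = 1
E(n, M) = (1 + n)*(M + n) (E(n, M) = (n + 1)*(M + n) = (1 + n)*(M + n))
1/(O(-27) + E(-1*(-5), -11)) = 1/(-1/240 + (-11 - 1*(-5) + (-1*(-5))² - (-11)*(-5))) = 1/(-1/240 + (-11 + 5 + 5² - 11*5)) = 1/(-1/240 + (-11 + 5 + 25 - 55)) = 1/(-1/240 - 36) = 1/(-8641/240) = -240/8641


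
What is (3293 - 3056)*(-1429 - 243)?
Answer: -396264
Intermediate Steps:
(3293 - 3056)*(-1429 - 243) = 237*(-1672) = -396264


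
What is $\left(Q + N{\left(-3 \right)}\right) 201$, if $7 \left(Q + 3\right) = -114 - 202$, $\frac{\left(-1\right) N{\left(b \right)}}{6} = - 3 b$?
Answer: $- \frac{143715}{7} \approx -20531.0$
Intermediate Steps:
$N{\left(b \right)} = 18 b$ ($N{\left(b \right)} = - 6 \left(- 3 b\right) = 18 b$)
$Q = - \frac{337}{7}$ ($Q = -3 + \frac{-114 - 202}{7} = -3 + \frac{1}{7} \left(-316\right) = -3 - \frac{316}{7} = - \frac{337}{7} \approx -48.143$)
$\left(Q + N{\left(-3 \right)}\right) 201 = \left(- \frac{337}{7} + 18 \left(-3\right)\right) 201 = \left(- \frac{337}{7} - 54\right) 201 = \left(- \frac{715}{7}\right) 201 = - \frac{143715}{7}$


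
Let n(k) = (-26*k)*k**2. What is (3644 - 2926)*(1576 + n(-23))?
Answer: 228265124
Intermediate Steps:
n(k) = -26*k**3
(3644 - 2926)*(1576 + n(-23)) = (3644 - 2926)*(1576 - 26*(-23)**3) = 718*(1576 - 26*(-12167)) = 718*(1576 + 316342) = 718*317918 = 228265124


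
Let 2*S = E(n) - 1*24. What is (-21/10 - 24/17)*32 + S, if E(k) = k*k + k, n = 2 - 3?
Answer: -10572/85 ≈ -124.38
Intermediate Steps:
n = -1
E(k) = k + k² (E(k) = k² + k = k + k²)
S = -12 (S = (-(1 - 1) - 1*24)/2 = (-1*0 - 24)/2 = (0 - 24)/2 = (½)*(-24) = -12)
(-21/10 - 24/17)*32 + S = (-21/10 - 24/17)*32 - 12 = -597/170*32 - 12 = -9552/85 - 12 = -10572/85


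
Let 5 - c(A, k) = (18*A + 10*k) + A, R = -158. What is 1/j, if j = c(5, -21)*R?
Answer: -1/18960 ≈ -5.2743e-5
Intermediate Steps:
c(A, k) = 5 - 19*A - 10*k (c(A, k) = 5 - ((18*A + 10*k) + A) = 5 - ((10*k + 18*A) + A) = 5 - (10*k + 19*A) = 5 + (-19*A - 10*k) = 5 - 19*A - 10*k)
j = -18960 (j = (5 - 19*5 - 10*(-21))*(-158) = (5 - 95 + 210)*(-158) = 120*(-158) = -18960)
1/j = 1/(-18960) = -1/18960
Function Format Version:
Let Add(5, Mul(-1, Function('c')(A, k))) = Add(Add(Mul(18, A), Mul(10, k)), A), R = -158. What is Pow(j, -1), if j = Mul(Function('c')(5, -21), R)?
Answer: Rational(-1, 18960) ≈ -5.2743e-5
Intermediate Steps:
Function('c')(A, k) = Add(5, Mul(-19, A), Mul(-10, k)) (Function('c')(A, k) = Add(5, Mul(-1, Add(Add(Mul(18, A), Mul(10, k)), A))) = Add(5, Mul(-1, Add(Add(Mul(10, k), Mul(18, A)), A))) = Add(5, Mul(-1, Add(Mul(10, k), Mul(19, A)))) = Add(5, Add(Mul(-19, A), Mul(-10, k))) = Add(5, Mul(-19, A), Mul(-10, k)))
j = -18960 (j = Mul(Add(5, Mul(-19, 5), Mul(-10, -21)), -158) = Mul(Add(5, -95, 210), -158) = Mul(120, -158) = -18960)
Pow(j, -1) = Pow(-18960, -1) = Rational(-1, 18960)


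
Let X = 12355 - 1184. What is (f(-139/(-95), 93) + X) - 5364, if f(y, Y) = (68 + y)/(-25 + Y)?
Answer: 37519819/6460 ≈ 5808.0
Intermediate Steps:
X = 11171
f(y, Y) = (68 + y)/(-25 + Y)
(f(-139/(-95), 93) + X) - 5364 = ((68 - 139/(-95))/(-25 + 93) + 11171) - 5364 = ((68 - 139*(-1/95))/68 + 11171) - 5364 = ((68 + 139/95)/68 + 11171) - 5364 = ((1/68)*(6599/95) + 11171) - 5364 = (6599/6460 + 11171) - 5364 = 72171259/6460 - 5364 = 37519819/6460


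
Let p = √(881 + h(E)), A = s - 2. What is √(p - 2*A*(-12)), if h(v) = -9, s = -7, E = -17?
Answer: √(-216 + 2*√218) ≈ 13.655*I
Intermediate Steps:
A = -9 (A = -7 - 2 = -9)
p = 2*√218 (p = √(881 - 9) = √872 = 2*√218 ≈ 29.530)
√(p - 2*A*(-12)) = √(2*√218 - 2*(-9)*(-12)) = √(2*√218 + 18*(-12)) = √(2*√218 - 216) = √(-216 + 2*√218)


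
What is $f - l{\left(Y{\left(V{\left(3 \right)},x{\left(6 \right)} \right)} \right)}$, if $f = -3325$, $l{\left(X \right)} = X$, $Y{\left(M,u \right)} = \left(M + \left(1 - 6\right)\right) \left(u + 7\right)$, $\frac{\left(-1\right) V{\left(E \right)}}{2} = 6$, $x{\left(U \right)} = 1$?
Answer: $-3189$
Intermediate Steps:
$V{\left(E \right)} = -12$ ($V{\left(E \right)} = \left(-2\right) 6 = -12$)
$Y{\left(M,u \right)} = \left(-5 + M\right) \left(7 + u\right)$ ($Y{\left(M,u \right)} = \left(M + \left(1 - 6\right)\right) \left(7 + u\right) = \left(M - 5\right) \left(7 + u\right) = \left(-5 + M\right) \left(7 + u\right)$)
$f - l{\left(Y{\left(V{\left(3 \right)},x{\left(6 \right)} \right)} \right)} = -3325 - \left(-35 - 5 + 7 \left(-12\right) - 12\right) = -3325 - \left(-35 - 5 - 84 - 12\right) = -3325 - -136 = -3325 + 136 = -3189$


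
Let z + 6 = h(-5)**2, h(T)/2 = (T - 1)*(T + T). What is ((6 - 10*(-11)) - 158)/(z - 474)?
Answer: -7/2320 ≈ -0.0030172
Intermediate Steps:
h(T) = 4*T*(-1 + T) (h(T) = 2*((T - 1)*(T + T)) = 2*((-1 + T)*(2*T)) = 2*(2*T*(-1 + T)) = 4*T*(-1 + T))
z = 14394 (z = -6 + (4*(-5)*(-1 - 5))**2 = -6 + (4*(-5)*(-6))**2 = -6 + 120**2 = -6 + 14400 = 14394)
((6 - 10*(-11)) - 158)/(z - 474) = ((6 - 10*(-11)) - 158)/(14394 - 474) = ((6 + 110) - 158)/13920 = (116 - 158)*(1/13920) = -42*1/13920 = -7/2320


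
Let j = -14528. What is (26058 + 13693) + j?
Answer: 25223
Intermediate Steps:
(26058 + 13693) + j = (26058 + 13693) - 14528 = 39751 - 14528 = 25223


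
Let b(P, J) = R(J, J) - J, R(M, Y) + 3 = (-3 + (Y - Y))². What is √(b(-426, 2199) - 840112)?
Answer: I*√842305 ≈ 917.77*I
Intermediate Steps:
R(M, Y) = 6 (R(M, Y) = -3 + (-3 + (Y - Y))² = -3 + (-3 + 0)² = -3 + (-3)² = -3 + 9 = 6)
b(P, J) = 6 - J
√(b(-426, 2199) - 840112) = √((6 - 1*2199) - 840112) = √((6 - 2199) - 840112) = √(-2193 - 840112) = √(-842305) = I*√842305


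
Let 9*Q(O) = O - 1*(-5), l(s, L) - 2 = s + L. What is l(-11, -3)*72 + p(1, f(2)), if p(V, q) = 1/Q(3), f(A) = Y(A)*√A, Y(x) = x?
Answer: -6903/8 ≈ -862.88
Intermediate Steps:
l(s, L) = 2 + L + s (l(s, L) = 2 + (s + L) = 2 + (L + s) = 2 + L + s)
Q(O) = 5/9 + O/9 (Q(O) = (O - 1*(-5))/9 = (O + 5)/9 = (5 + O)/9 = 5/9 + O/9)
f(A) = A^(3/2) (f(A) = A*√A = A^(3/2))
p(V, q) = 9/8 (p(V, q) = 1/(5/9 + (⅑)*3) = 1/(5/9 + ⅓) = 1/(8/9) = 9/8)
l(-11, -3)*72 + p(1, f(2)) = (2 - 3 - 11)*72 + 9/8 = -12*72 + 9/8 = -864 + 9/8 = -6903/8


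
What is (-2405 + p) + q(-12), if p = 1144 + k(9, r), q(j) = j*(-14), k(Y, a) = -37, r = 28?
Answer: -1130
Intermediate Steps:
q(j) = -14*j
p = 1107 (p = 1144 - 37 = 1107)
(-2405 + p) + q(-12) = (-2405 + 1107) - 14*(-12) = -1298 + 168 = -1130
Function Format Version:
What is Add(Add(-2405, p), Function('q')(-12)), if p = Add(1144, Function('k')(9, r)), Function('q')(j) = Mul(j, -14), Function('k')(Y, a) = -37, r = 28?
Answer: -1130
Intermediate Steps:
Function('q')(j) = Mul(-14, j)
p = 1107 (p = Add(1144, -37) = 1107)
Add(Add(-2405, p), Function('q')(-12)) = Add(Add(-2405, 1107), Mul(-14, -12)) = Add(-1298, 168) = -1130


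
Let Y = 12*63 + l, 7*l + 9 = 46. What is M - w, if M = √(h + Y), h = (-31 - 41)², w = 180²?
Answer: -32400 + √291319/7 ≈ -32323.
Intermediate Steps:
w = 32400
l = 37/7 (l = -9/7 + (⅐)*46 = -9/7 + 46/7 = 37/7 ≈ 5.2857)
h = 5184 (h = (-72)² = 5184)
Y = 5329/7 (Y = 12*63 + 37/7 = 756 + 37/7 = 5329/7 ≈ 761.29)
M = √291319/7 (M = √(5184 + 5329/7) = √(41617/7) = √291319/7 ≈ 77.106)
M - w = √291319/7 - 1*32400 = √291319/7 - 32400 = -32400 + √291319/7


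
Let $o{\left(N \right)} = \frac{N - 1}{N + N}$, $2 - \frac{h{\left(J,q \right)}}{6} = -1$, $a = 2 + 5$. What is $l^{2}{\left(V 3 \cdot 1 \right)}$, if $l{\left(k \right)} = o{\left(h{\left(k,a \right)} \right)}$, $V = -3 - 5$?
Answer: $\frac{289}{1296} \approx 0.22299$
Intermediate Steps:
$a = 7$
$h{\left(J,q \right)} = 18$ ($h{\left(J,q \right)} = 12 - -6 = 12 + 6 = 18$)
$V = -8$ ($V = -3 - 5 = -8$)
$o{\left(N \right)} = \frac{-1 + N}{2 N}$
$l{\left(k \right)} = \frac{17}{36}$ ($l{\left(k \right)} = \frac{-1 + 18}{2 \cdot 18} = \frac{1}{2} \cdot \frac{1}{18} \cdot 17 = \frac{17}{36}$)
$l^{2}{\left(V 3 \cdot 1 \right)} = \left(\frac{17}{36}\right)^{2} = \frac{289}{1296}$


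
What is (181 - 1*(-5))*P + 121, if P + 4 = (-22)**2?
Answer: 89401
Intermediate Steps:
P = 480 (P = -4 + (-22)**2 = -4 + 484 = 480)
(181 - 1*(-5))*P + 121 = (181 - 1*(-5))*480 + 121 = (181 + 5)*480 + 121 = 186*480 + 121 = 89280 + 121 = 89401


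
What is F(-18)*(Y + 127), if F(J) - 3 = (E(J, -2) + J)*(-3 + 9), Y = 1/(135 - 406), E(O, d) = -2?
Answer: -4026672/271 ≈ -14859.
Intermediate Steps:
Y = -1/271 (Y = 1/(-271) = -1/271 ≈ -0.0036900)
F(J) = -9 + 6*J (F(J) = 3 + (-2 + J)*(-3 + 9) = 3 + (-2 + J)*6 = 3 + (-12 + 6*J) = -9 + 6*J)
F(-18)*(Y + 127) = (-9 + 6*(-18))*(-1/271 + 127) = (-9 - 108)*(34416/271) = -117*34416/271 = -4026672/271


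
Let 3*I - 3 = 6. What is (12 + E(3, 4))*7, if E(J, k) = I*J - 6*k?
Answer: -21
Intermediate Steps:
I = 3 (I = 1 + (⅓)*6 = 1 + 2 = 3)
E(J, k) = -6*k + 3*J (E(J, k) = 3*J - 6*k = -6*k + 3*J)
(12 + E(3, 4))*7 = (12 + (-6*4 + 3*3))*7 = (12 + (-24 + 9))*7 = (12 - 15)*7 = -3*7 = -21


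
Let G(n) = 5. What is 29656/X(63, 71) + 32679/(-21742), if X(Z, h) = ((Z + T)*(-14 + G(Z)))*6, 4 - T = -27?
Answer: -202664839/27590598 ≈ -7.3454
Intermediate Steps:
T = 31 (T = 4 - 1*(-27) = 4 + 27 = 31)
X(Z, h) = -1674 - 54*Z (X(Z, h) = ((Z + 31)*(-14 + 5))*6 = ((31 + Z)*(-9))*6 = (-279 - 9*Z)*6 = -1674 - 54*Z)
29656/X(63, 71) + 32679/(-21742) = 29656/(-1674 - 54*63) + 32679/(-21742) = 29656/(-1674 - 3402) + 32679*(-1/21742) = 29656/(-5076) - 32679/21742 = 29656*(-1/5076) - 32679/21742 = -7414/1269 - 32679/21742 = -202664839/27590598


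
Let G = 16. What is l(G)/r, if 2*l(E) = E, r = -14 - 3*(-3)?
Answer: -8/5 ≈ -1.6000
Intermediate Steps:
r = -5 (r = -14 + 9 = -5)
l(E) = E/2
l(G)/r = ((1/2)*16)/(-5) = 8*(-1/5) = -8/5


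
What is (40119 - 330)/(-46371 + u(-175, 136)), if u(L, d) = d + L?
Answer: -13263/15470 ≈ -0.85734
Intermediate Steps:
u(L, d) = L + d
(40119 - 330)/(-46371 + u(-175, 136)) = (40119 - 330)/(-46371 + (-175 + 136)) = 39789/(-46371 - 39) = 39789/(-46410) = 39789*(-1/46410) = -13263/15470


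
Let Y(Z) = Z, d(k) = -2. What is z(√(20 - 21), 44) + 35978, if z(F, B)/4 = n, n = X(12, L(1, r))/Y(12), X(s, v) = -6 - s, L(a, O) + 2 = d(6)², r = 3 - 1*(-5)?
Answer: 35972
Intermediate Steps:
r = 8 (r = 3 + 5 = 8)
L(a, O) = 2 (L(a, O) = -2 + (-2)² = -2 + 4 = 2)
n = -3/2 (n = (-6 - 1*12)/12 = (-6 - 12)*(1/12) = -18*1/12 = -3/2 ≈ -1.5000)
z(F, B) = -6 (z(F, B) = 4*(-3/2) = -6)
z(√(20 - 21), 44) + 35978 = -6 + 35978 = 35972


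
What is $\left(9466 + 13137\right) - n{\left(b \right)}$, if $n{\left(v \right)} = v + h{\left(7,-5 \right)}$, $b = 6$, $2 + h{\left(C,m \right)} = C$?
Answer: $22592$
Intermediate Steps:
$h{\left(C,m \right)} = -2 + C$
$n{\left(v \right)} = 5 + v$ ($n{\left(v \right)} = v + \left(-2 + 7\right) = v + 5 = 5 + v$)
$\left(9466 + 13137\right) - n{\left(b \right)} = \left(9466 + 13137\right) - \left(5 + 6\right) = 22603 - 11 = 22592$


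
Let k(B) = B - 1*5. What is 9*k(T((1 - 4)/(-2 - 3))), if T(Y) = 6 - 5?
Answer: -36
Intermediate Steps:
T(Y) = 1
k(B) = -5 + B (k(B) = B - 5 = -5 + B)
9*k(T((1 - 4)/(-2 - 3))) = 9*(-5 + 1) = 9*(-4) = -36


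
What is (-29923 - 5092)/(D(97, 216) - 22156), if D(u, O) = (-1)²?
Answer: 7003/4431 ≈ 1.5805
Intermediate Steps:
D(u, O) = 1
(-29923 - 5092)/(D(97, 216) - 22156) = (-29923 - 5092)/(1 - 22156) = -35015/(-22155) = -35015*(-1/22155) = 7003/4431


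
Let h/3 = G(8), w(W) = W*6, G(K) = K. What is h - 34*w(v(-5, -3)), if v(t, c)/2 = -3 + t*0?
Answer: 1248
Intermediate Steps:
v(t, c) = -6 (v(t, c) = 2*(-3 + t*0) = 2*(-3 + 0) = 2*(-3) = -6)
w(W) = 6*W
h = 24 (h = 3*8 = 24)
h - 34*w(v(-5, -3)) = 24 - 204*(-6) = 24 - 34*(-36) = 24 + 1224 = 1248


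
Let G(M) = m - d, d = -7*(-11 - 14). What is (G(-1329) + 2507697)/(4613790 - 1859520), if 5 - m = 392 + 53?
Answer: 417847/459045 ≈ 0.91025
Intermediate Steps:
d = 175 (d = -7*(-25) = 175)
m = -440 (m = 5 - (392 + 53) = 5 - 1*445 = 5 - 445 = -440)
G(M) = -615 (G(M) = -440 - 1*175 = -440 - 175 = -615)
(G(-1329) + 2507697)/(4613790 - 1859520) = (-615 + 2507697)/(4613790 - 1859520) = 2507082/2754270 = 2507082*(1/2754270) = 417847/459045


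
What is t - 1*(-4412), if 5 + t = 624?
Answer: 5031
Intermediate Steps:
t = 619 (t = -5 + 624 = 619)
t - 1*(-4412) = 619 - 1*(-4412) = 619 + 4412 = 5031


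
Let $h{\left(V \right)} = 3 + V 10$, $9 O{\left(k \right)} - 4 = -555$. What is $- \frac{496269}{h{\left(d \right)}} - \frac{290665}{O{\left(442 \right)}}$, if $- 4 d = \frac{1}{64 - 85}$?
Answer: $- \frac{11141963163}{72181} \approx -1.5436 \cdot 10^{5}$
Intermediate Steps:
$O{\left(k \right)} = - \frac{551}{9}$ ($O{\left(k \right)} = \frac{4}{9} + \frac{1}{9} \left(-555\right) = \frac{4}{9} - \frac{185}{3} = - \frac{551}{9}$)
$d = \frac{1}{84}$ ($d = - \frac{1}{4 \left(64 - 85\right)} = - \frac{1}{4 \left(-21\right)} = \left(- \frac{1}{4}\right) \left(- \frac{1}{21}\right) = \frac{1}{84} \approx 0.011905$)
$h{\left(V \right)} = 3 + 10 V$
$- \frac{496269}{h{\left(d \right)}} - \frac{290665}{O{\left(442 \right)}} = - \frac{496269}{3 + 10 \cdot \frac{1}{84}} - \frac{290665}{- \frac{551}{9}} = - \frac{496269}{3 + \frac{5}{42}} - - \frac{2615985}{551} = - \frac{496269}{\frac{131}{42}} + \frac{2615985}{551} = \left(-496269\right) \frac{42}{131} + \frac{2615985}{551} = - \frac{20843298}{131} + \frac{2615985}{551} = - \frac{11141963163}{72181}$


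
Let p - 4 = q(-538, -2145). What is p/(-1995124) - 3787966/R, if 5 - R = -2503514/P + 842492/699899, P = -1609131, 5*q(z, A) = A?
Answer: -8511434075564852034328421/5034214487977179068 ≈ -1.6907e+6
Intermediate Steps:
q(z, A) = A/5
p = -425 (p = 4 + (⅕)*(-2145) = 4 - 429 = -425)
R = 2523258949307/1126229177769 (R = 5 - (-2503514/(-1609131) + 842492/699899) = 5 - (-2503514*(-1/1609131) + 842492*(1/699899)) = 5 - (2503514/1609131 + 842492/699899) = 5 - 1*3107886939538/1126229177769 = 5 - 3107886939538/1126229177769 = 2523258949307/1126229177769 ≈ 2.2404)
p/(-1995124) - 3787966/R = -425/(-1995124) - 3787966/2523258949307/1126229177769 = -425*(-1/1995124) - 3787966*1126229177769/2523258949307 = 425/1995124 - 4266117833596927854/2523258949307 = -8511434075564852034328421/5034214487977179068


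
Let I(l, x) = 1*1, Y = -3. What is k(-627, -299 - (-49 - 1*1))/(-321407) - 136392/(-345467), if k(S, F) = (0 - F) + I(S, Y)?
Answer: 43750976794/111035512069 ≈ 0.39403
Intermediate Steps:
I(l, x) = 1
k(S, F) = 1 - F (k(S, F) = (0 - F) + 1 = -F + 1 = 1 - F)
k(-627, -299 - (-49 - 1*1))/(-321407) - 136392/(-345467) = (1 - (-299 - (-49 - 1*1)))/(-321407) - 136392/(-345467) = (1 - (-299 - (-49 - 1)))*(-1/321407) - 136392*(-1/345467) = (1 - (-299 - 1*(-50)))*(-1/321407) + 136392/345467 = (1 - (-299 + 50))*(-1/321407) + 136392/345467 = (1 - 1*(-249))*(-1/321407) + 136392/345467 = (1 + 249)*(-1/321407) + 136392/345467 = 250*(-1/321407) + 136392/345467 = -250/321407 + 136392/345467 = 43750976794/111035512069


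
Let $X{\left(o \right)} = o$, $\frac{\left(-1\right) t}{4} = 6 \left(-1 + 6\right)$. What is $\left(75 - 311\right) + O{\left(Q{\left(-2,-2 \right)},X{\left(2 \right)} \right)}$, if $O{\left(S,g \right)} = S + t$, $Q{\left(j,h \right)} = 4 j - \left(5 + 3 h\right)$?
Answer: $-363$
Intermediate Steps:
$t = -120$ ($t = - 4 \cdot 6 \left(-1 + 6\right) = - 4 \cdot 6 \cdot 5 = \left(-4\right) 30 = -120$)
$Q{\left(j,h \right)} = -5 - 3 h + 4 j$ ($Q{\left(j,h \right)} = 4 j - \left(5 + 3 h\right) = -5 - 3 h + 4 j$)
$O{\left(S,g \right)} = -120 + S$ ($O{\left(S,g \right)} = S - 120 = -120 + S$)
$\left(75 - 311\right) + O{\left(Q{\left(-2,-2 \right)},X{\left(2 \right)} \right)} = \left(75 - 311\right) - 127 = -236 - 127 = -363$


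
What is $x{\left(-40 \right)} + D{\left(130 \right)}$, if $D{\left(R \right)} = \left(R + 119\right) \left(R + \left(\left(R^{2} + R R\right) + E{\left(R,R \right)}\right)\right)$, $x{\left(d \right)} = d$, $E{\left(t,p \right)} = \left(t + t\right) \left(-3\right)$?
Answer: $8254310$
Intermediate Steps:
$E{\left(t,p \right)} = - 6 t$ ($E{\left(t,p \right)} = 2 t \left(-3\right) = - 6 t$)
$D{\left(R \right)} = \left(119 + R\right) \left(- 5 R + 2 R^{2}\right)$ ($D{\left(R \right)} = \left(R + 119\right) \left(R - \left(- R^{2} + 6 R - R R\right)\right) = \left(119 + R\right) \left(R - \left(- 2 R^{2} + 6 R\right)\right) = \left(119 + R\right) \left(R + \left(2 R^{2} - 6 R\right)\right) = \left(119 + R\right) \left(R + \left(- 6 R + 2 R^{2}\right)\right) = \left(119 + R\right) \left(- 5 R + 2 R^{2}\right)$)
$x{\left(-40 \right)} + D{\left(130 \right)} = -40 + 130 \left(-595 + 2 \cdot 130^{2} + 233 \cdot 130\right) = -40 + 130 \left(-595 + 2 \cdot 16900 + 30290\right) = -40 + 130 \left(-595 + 33800 + 30290\right) = -40 + 130 \cdot 63495 = -40 + 8254350 = 8254310$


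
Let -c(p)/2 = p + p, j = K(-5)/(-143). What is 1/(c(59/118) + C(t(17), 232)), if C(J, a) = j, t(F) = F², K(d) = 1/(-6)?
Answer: -858/1715 ≈ -0.50029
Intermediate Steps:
K(d) = -⅙
j = 1/858 (j = -⅙/(-143) = -⅙*(-1/143) = 1/858 ≈ 0.0011655)
C(J, a) = 1/858
c(p) = -4*p (c(p) = -2*(p + p) = -4*p)
1/(c(59/118) + C(t(17), 232)) = 1/(-236/118 + 1/858) = 1/(-4*½ + 1/858) = 1/(-2 + 1/858) = 1/(-1715/858) = -858/1715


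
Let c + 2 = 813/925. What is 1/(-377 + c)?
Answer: -925/349762 ≈ -0.0026447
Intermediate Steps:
c = -1037/925 (c = -2 + 813/925 = -1037/925 ≈ -1.1211)
1/(-377 + c) = 1/(-377 - 1037/925) = 1/(-349762/925) = -925/349762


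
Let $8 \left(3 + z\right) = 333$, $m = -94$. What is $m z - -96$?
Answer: $- \frac{14139}{4} \approx -3534.8$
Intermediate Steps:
$z = \frac{309}{8}$ ($z = -3 + \frac{1}{8} \cdot 333 = -3 + \frac{333}{8} = \frac{309}{8} \approx 38.625$)
$m z - -96 = \left(-94\right) \frac{309}{8} - -96 = - \frac{14523}{4} + 96 = - \frac{14139}{4}$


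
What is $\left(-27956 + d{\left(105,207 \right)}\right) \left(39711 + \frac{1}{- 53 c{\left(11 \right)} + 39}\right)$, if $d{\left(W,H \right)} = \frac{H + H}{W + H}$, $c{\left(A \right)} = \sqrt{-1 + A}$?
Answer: $- \frac{383427966494340}{345397} + \frac{77043079 \sqrt{10}}{1381588} \approx -1.1101 \cdot 10^{9}$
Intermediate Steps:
$d{\left(W,H \right)} = \frac{2 H}{H + W}$
$\left(-27956 + d{\left(105,207 \right)}\right) \left(39711 + \frac{1}{- 53 c{\left(11 \right)} + 39}\right) = \left(-27956 + 2 \cdot 207 \frac{1}{207 + 105}\right) \left(39711 + \frac{1}{- 53 \sqrt{-1 + 11} + 39}\right) = \left(-27956 + 2 \cdot 207 \cdot \frac{1}{312}\right) \left(39711 + \frac{1}{- 53 \sqrt{10} + 39}\right) = \left(-27956 + 2 \cdot 207 \cdot \frac{1}{312}\right) \left(39711 + \frac{1}{39 - 53 \sqrt{10}}\right) = \left(-27956 + \frac{69}{52}\right) \left(39711 + \frac{1}{39 - 53 \sqrt{10}}\right) = - \frac{1453643 \left(39711 + \frac{1}{39 - 53 \sqrt{10}}\right)}{52} = - \frac{57725617173}{52} - \frac{1453643}{52 \left(39 - 53 \sqrt{10}\right)}$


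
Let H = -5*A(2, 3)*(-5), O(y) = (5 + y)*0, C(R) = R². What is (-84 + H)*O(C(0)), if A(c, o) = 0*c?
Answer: 0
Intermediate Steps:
A(c, o) = 0
O(y) = 0
H = 0 (H = -5*0*(-5) = 0*(-5) = 0)
(-84 + H)*O(C(0)) = (-84 + 0)*0 = -84*0 = 0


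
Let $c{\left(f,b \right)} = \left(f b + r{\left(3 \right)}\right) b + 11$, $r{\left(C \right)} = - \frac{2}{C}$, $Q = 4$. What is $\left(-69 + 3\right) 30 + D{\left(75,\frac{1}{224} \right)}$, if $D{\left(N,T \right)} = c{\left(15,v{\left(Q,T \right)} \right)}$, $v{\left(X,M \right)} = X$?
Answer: $- \frac{5195}{3} \approx -1731.7$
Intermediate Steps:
$c{\left(f,b \right)} = 11 + b \left(- \frac{2}{3} + b f\right)$ ($c{\left(f,b \right)} = \left(f b - \frac{2}{3}\right) b + 11 = \left(b f - \frac{2}{3}\right) b + 11 = \left(- \frac{2}{3} + b f\right) b + 11 = b \left(- \frac{2}{3} + b f\right) + 11 = 11 + b \left(- \frac{2}{3} + b f\right)$)
$D{\left(N,T \right)} = \frac{745}{3}$ ($D{\left(N,T \right)} = 11 - \frac{8}{3} + 15 \cdot 4^{2} = 11 - \frac{8}{3} + 15 \cdot 16 = 11 - \frac{8}{3} + 240 = \frac{745}{3}$)
$\left(-69 + 3\right) 30 + D{\left(75,\frac{1}{224} \right)} = \left(-69 + 3\right) 30 + \frac{745}{3} = \left(-66\right) 30 + \frac{745}{3} = -1980 + \frac{745}{3} = - \frac{5195}{3}$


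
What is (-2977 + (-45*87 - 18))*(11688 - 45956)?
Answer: 236791880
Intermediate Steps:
(-2977 + (-45*87 - 18))*(11688 - 45956) = (-2977 + (-3915 - 18))*(-34268) = (-2977 - 3933)*(-34268) = -6910*(-34268) = 236791880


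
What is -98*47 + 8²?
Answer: -4542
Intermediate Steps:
-98*47 + 8² = -4606 + 64 = -4542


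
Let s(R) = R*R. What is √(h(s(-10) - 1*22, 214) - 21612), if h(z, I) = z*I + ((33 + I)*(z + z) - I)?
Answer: √33398 ≈ 182.75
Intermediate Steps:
s(R) = R²
h(z, I) = -I + I*z + 2*z*(33 + I) (h(z, I) = I*z + ((33 + I)*(2*z) - I) = I*z + (2*z*(33 + I) - I) = I*z + (-I + 2*z*(33 + I)) = -I + I*z + 2*z*(33 + I))
√(h(s(-10) - 1*22, 214) - 21612) = √((-1*214 + 66*((-10)² - 1*22) + 3*214*((-10)² - 1*22)) - 21612) = √((-214 + 66*(100 - 22) + 3*214*(100 - 22)) - 21612) = √((-214 + 66*78 + 3*214*78) - 21612) = √((-214 + 5148 + 50076) - 21612) = √(55010 - 21612) = √33398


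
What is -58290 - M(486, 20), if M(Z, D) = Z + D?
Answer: -58796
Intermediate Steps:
M(Z, D) = D + Z
-58290 - M(486, 20) = -58290 - (20 + 486) = -58290 - 1*506 = -58290 - 506 = -58796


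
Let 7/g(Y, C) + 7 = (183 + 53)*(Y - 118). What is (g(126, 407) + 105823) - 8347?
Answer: 183352363/1881 ≈ 97476.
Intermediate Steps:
g(Y, C) = 7/(-27855 + 236*Y) (g(Y, C) = 7/(-7 + (183 + 53)*(Y - 118)) = 7/(-7 + 236*(-118 + Y)) = 7/(-7 + (-27848 + 236*Y)) = 7/(-27855 + 236*Y))
(g(126, 407) + 105823) - 8347 = (7/(-27855 + 236*126) + 105823) - 8347 = (7/(-27855 + 29736) + 105823) - 8347 = (7/1881 + 105823) - 8347 = 199053070/1881 - 8347 = 183352363/1881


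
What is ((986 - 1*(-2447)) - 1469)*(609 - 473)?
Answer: 267104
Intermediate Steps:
((986 - 1*(-2447)) - 1469)*(609 - 473) = ((986 + 2447) - 1469)*136 = (3433 - 1469)*136 = 1964*136 = 267104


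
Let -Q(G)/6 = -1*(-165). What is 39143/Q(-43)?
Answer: -39143/990 ≈ -39.538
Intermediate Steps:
Q(G) = -990 (Q(G) = -(-6)*(-165) = -6*165 = -990)
39143/Q(-43) = 39143/(-990) = 39143*(-1/990) = -39143/990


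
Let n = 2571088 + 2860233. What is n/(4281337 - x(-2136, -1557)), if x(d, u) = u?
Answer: 775903/611842 ≈ 1.2681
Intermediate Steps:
n = 5431321
n/(4281337 - x(-2136, -1557)) = 5431321/(4281337 - 1*(-1557)) = 5431321/(4281337 + 1557) = 5431321/4282894 = 5431321*(1/4282894) = 775903/611842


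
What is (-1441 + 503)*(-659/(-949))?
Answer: -618142/949 ≈ -651.36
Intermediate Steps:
(-1441 + 503)*(-659/(-949)) = -(-618142)*(-1)/949 = -938*659/949 = -618142/949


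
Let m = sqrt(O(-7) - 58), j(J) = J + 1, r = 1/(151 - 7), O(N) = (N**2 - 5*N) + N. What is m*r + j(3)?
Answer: 4 + sqrt(19)/144 ≈ 4.0303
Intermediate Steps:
O(N) = N**2 - 4*N
r = 1/144 ≈ 0.0069444
j(J) = 1 + J
m = sqrt(19) (m = sqrt(-7*(-4 - 7) - 58) = sqrt(-7*(-11) - 58) = sqrt(77 - 58) = sqrt(19) ≈ 4.3589)
m*r + j(3) = sqrt(19)*(1/144) + (1 + 3) = sqrt(19)/144 + 4 = 4 + sqrt(19)/144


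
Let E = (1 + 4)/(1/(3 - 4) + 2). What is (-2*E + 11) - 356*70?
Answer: -24919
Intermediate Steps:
E = 5 (E = 5/(1/(-1) + 2) = 5/(-1 + 2) = 5/1 = 5*1 = 5)
(-2*E + 11) - 356*70 = (-2*5 + 11) - 356*70 = (-10 + 11) - 24920 = 1 - 24920 = -24919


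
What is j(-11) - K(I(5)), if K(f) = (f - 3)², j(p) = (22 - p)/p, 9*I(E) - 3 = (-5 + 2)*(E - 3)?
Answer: -127/9 ≈ -14.111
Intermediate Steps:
I(E) = 4/3 - E/3 (I(E) = ⅓ + ((-5 + 2)*(E - 3))/9 = ⅓ + (-3*(-3 + E))/9 = ⅓ + (9 - 3*E)/9 = ⅓ + (1 - E/3) = 4/3 - E/3)
j(p) = (22 - p)/p
K(f) = (-3 + f)²
j(-11) - K(I(5)) = (22 - 1*(-11))/(-11) - (-3 + (4/3 - ⅓*5))² = -(22 + 11)/11 - (-3 + (4/3 - 5/3))² = -1/11*33 - (-3 - ⅓)² = -3 - (-10/3)² = -3 - 1*100/9 = -3 - 100/9 = -127/9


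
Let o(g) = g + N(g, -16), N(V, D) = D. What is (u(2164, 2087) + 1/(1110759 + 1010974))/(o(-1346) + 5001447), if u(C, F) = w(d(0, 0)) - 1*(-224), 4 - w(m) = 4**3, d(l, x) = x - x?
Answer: 115988071/3536281782435 ≈ 3.2799e-5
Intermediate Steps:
d(l, x) = 0
w(m) = -60 (w(m) = 4 - 1*4**3 = 4 - 1*64 = 4 - 64 = -60)
u(C, F) = 164 (u(C, F) = -60 - 1*(-224) = -60 + 224 = 164)
o(g) = -16 + g (o(g) = g - 16 = -16 + g)
(u(2164, 2087) + 1/(1110759 + 1010974))/(o(-1346) + 5001447) = (164 + 1/(1110759 + 1010974))/((-16 - 1346) + 5001447) = (164 + 1/2121733)/(-1362 + 5001447) = (164 + 1/2121733)/5000085 = (347964213/2121733)*(1/5000085) = 115988071/3536281782435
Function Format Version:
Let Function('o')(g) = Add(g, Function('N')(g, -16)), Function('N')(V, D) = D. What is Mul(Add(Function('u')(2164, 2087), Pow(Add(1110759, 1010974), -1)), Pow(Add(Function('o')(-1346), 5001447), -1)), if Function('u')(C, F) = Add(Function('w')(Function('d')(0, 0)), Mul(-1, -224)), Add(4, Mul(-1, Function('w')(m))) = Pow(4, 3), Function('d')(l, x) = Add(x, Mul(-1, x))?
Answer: Rational(115988071, 3536281782435) ≈ 3.2799e-5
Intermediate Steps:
Function('d')(l, x) = 0
Function('w')(m) = -60 (Function('w')(m) = Add(4, Mul(-1, Pow(4, 3))) = Add(4, Mul(-1, 64)) = Add(4, -64) = -60)
Function('u')(C, F) = 164 (Function('u')(C, F) = Add(-60, Mul(-1, -224)) = Add(-60, 224) = 164)
Function('o')(g) = Add(-16, g) (Function('o')(g) = Add(g, -16) = Add(-16, g))
Mul(Add(Function('u')(2164, 2087), Pow(Add(1110759, 1010974), -1)), Pow(Add(Function('o')(-1346), 5001447), -1)) = Mul(Add(164, Pow(Add(1110759, 1010974), -1)), Pow(Add(Add(-16, -1346), 5001447), -1)) = Mul(Add(164, Pow(2121733, -1)), Pow(Add(-1362, 5001447), -1)) = Mul(Add(164, Rational(1, 2121733)), Pow(5000085, -1)) = Mul(Rational(347964213, 2121733), Rational(1, 5000085)) = Rational(115988071, 3536281782435)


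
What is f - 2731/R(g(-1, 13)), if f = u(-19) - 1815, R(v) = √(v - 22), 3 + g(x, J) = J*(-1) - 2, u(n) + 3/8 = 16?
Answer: -14395/8 + 2731*I*√10/20 ≈ -1799.4 + 431.81*I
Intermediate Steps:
u(n) = 125/8 (u(n) = -3/8 + 16 = 125/8)
g(x, J) = -5 - J (g(x, J) = -3 + (J*(-1) - 2) = -3 + (-J - 2) = -3 + (-2 - J) = -5 - J)
R(v) = √(-22 + v)
f = -14395/8 (f = 125/8 - 1815 = -14395/8 ≈ -1799.4)
f - 2731/R(g(-1, 13)) = -14395/8 - 2731/(√(-22 + (-5 - 1*13))) = -14395/8 - 2731/(√(-22 + (-5 - 13))) = -14395/8 - 2731/(√(-22 - 18)) = -14395/8 - 2731/(√(-40)) = -14395/8 - 2731/(2*I*√10) = -14395/8 - 2731*(-I*√10/20) = -14395/8 - (-2731)*I*√10/20 = -14395/8 + 2731*I*√10/20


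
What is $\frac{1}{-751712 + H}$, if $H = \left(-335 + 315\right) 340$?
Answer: $- \frac{1}{758512} \approx -1.3184 \cdot 10^{-6}$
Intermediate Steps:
$H = -6800$ ($H = \left(-20\right) 340 = -6800$)
$\frac{1}{-751712 + H} = \frac{1}{-751712 - 6800} = \frac{1}{-758512} = - \frac{1}{758512}$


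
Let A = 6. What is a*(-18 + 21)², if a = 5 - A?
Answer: -9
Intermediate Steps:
a = -1 (a = 5 - 1*6 = 5 - 6 = -1)
a*(-18 + 21)² = -(-18 + 21)² = -1*3² = -1*9 = -9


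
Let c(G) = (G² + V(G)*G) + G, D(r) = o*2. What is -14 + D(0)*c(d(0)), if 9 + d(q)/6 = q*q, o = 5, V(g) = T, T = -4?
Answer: 30766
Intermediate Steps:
V(g) = -4
D(r) = 10 (D(r) = 5*2 = 10)
d(q) = -54 + 6*q² (d(q) = -54 + 6*(q*q) = -54 + 6*q²)
c(G) = G² - 3*G (c(G) = (G² - 4*G) + G = G² - 3*G)
-14 + D(0)*c(d(0)) = -14 + 10*((-54 + 6*0²)*(-3 + (-54 + 6*0²))) = -14 + 10*((-54 + 6*0)*(-3 + (-54 + 6*0))) = -14 + 10*((-54 + 0)*(-3 + (-54 + 0))) = -14 + 10*(-54*(-3 - 54)) = -14 + 10*(-54*(-57)) = -14 + 10*3078 = -14 + 30780 = 30766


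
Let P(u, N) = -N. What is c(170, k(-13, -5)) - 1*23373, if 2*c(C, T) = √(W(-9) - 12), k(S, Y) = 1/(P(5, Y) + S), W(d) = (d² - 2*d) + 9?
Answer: -23373 + 2*√6 ≈ -23368.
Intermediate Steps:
W(d) = 9 + d² - 2*d
k(S, Y) = 1/(S - Y) (k(S, Y) = 1/(-Y + S) = 1/(S - Y))
c(C, T) = 2*√6 (c(C, T) = √((9 + (-9)² - 2*(-9)) - 12)/2 = √((9 + 81 + 18) - 12)/2 = √(108 - 12)/2 = √96/2 = (4*√6)/2 = 2*√6)
c(170, k(-13, -5)) - 1*23373 = 2*√6 - 1*23373 = 2*√6 - 23373 = -23373 + 2*√6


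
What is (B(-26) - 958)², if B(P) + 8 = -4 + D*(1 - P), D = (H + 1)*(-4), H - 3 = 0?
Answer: 1965604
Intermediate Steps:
H = 3 (H = 3 + 0 = 3)
D = -16 (D = (3 + 1)*(-4) = 4*(-4) = -16)
B(P) = -28 + 16*P (B(P) = -8 + (-4 - 16*(1 - P)) = -8 + (-4 + (-16 + 16*P)) = -8 + (-20 + 16*P) = -28 + 16*P)
(B(-26) - 958)² = ((-28 + 16*(-26)) - 958)² = ((-28 - 416) - 958)² = (-444 - 958)² = (-1402)² = 1965604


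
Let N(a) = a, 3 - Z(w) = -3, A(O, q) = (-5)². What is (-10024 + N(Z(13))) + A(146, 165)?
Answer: -9993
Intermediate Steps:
A(O, q) = 25
Z(w) = 6 (Z(w) = 3 - 1*(-3) = 3 + 3 = 6)
(-10024 + N(Z(13))) + A(146, 165) = (-10024 + 6) + 25 = -10018 + 25 = -9993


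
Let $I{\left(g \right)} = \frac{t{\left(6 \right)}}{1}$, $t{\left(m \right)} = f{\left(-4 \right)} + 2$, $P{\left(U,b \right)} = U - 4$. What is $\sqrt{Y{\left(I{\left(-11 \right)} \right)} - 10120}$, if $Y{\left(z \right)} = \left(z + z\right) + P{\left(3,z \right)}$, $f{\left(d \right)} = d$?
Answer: $45 i \sqrt{5} \approx 100.62 i$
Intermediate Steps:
$P{\left(U,b \right)} = -4 + U$ ($P{\left(U,b \right)} = U - 4 = -4 + U$)
$t{\left(m \right)} = -2$ ($t{\left(m \right)} = -4 + 2 = -2$)
$I{\left(g \right)} = -2$ ($I{\left(g \right)} = - \frac{2}{1} = \left(-2\right) 1 = -2$)
$Y{\left(z \right)} = -1 + 2 z$ ($Y{\left(z \right)} = \left(z + z\right) + \left(-4 + 3\right) = 2 z - 1 = -1 + 2 z$)
$\sqrt{Y{\left(I{\left(-11 \right)} \right)} - 10120} = \sqrt{\left(-1 + 2 \left(-2\right)\right) - 10120} = \sqrt{\left(-1 - 4\right) - 10120} = \sqrt{-5 - 10120} = \sqrt{-10125} = 45 i \sqrt{5}$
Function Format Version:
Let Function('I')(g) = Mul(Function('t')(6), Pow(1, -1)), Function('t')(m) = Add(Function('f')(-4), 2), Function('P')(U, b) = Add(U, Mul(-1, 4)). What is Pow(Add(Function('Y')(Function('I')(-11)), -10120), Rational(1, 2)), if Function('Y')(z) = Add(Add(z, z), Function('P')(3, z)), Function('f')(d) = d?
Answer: Mul(45, I, Pow(5, Rational(1, 2))) ≈ Mul(100.62, I)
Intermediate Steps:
Function('P')(U, b) = Add(-4, U) (Function('P')(U, b) = Add(U, -4) = Add(-4, U))
Function('t')(m) = -2 (Function('t')(m) = Add(-4, 2) = -2)
Function('I')(g) = -2 (Function('I')(g) = Mul(-2, Pow(1, -1)) = Mul(-2, 1) = -2)
Function('Y')(z) = Add(-1, Mul(2, z)) (Function('Y')(z) = Add(Add(z, z), Add(-4, 3)) = Add(Mul(2, z), -1) = Add(-1, Mul(2, z)))
Pow(Add(Function('Y')(Function('I')(-11)), -10120), Rational(1, 2)) = Pow(Add(Add(-1, Mul(2, -2)), -10120), Rational(1, 2)) = Pow(Add(Add(-1, -4), -10120), Rational(1, 2)) = Pow(Add(-5, -10120), Rational(1, 2)) = Pow(-10125, Rational(1, 2)) = Mul(45, I, Pow(5, Rational(1, 2)))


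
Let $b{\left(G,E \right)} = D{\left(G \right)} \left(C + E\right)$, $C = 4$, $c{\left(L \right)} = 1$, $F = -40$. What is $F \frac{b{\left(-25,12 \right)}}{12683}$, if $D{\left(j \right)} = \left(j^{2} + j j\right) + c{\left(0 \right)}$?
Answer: $- \frac{800640}{12683} \approx -63.127$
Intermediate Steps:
$D{\left(j \right)} = 1 + 2 j^{2}$ ($D{\left(j \right)} = \left(j^{2} + j j\right) + 1 = \left(j^{2} + j^{2}\right) + 1 = 2 j^{2} + 1 = 1 + 2 j^{2}$)
$b{\left(G,E \right)} = \left(1 + 2 G^{2}\right) \left(4 + E\right)$
$F \frac{b{\left(-25,12 \right)}}{12683} = - 40 \frac{\left(1 + 2 \left(-25\right)^{2}\right) \left(4 + 12\right)}{12683} = - 40 \left(1 + 2 \cdot 625\right) 16 \cdot \frac{1}{12683} = - 40 \left(1 + 1250\right) 16 \cdot \frac{1}{12683} = - 40 \cdot 1251 \cdot 16 \cdot \frac{1}{12683} = - 40 \cdot 20016 \cdot \frac{1}{12683} = \left(-40\right) \frac{20016}{12683} = - \frac{800640}{12683}$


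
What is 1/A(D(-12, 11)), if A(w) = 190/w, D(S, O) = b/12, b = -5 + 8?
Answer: 1/760 ≈ 0.0013158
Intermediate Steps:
b = 3
D(S, O) = ¼ (D(S, O) = 3/12 = 3*(1/12) = ¼)
1/A(D(-12, 11)) = 1/(190/(¼)) = 1/(190*4) = 1/760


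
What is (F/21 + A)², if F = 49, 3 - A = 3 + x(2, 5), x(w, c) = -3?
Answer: 256/9 ≈ 28.444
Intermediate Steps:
A = 3 (A = 3 - (3 - 3) = 3 - 1*0 = 3 + 0 = 3)
(F/21 + A)² = (49/21 + 3)² = (49*(1/21) + 3)² = (7/3 + 3)² = (16/3)² = 256/9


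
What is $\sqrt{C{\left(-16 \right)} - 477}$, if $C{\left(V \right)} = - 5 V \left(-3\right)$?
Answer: $i \sqrt{717} \approx 26.777 i$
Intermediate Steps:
$C{\left(V \right)} = 15 V$
$\sqrt{C{\left(-16 \right)} - 477} = \sqrt{15 \left(-16\right) - 477} = \sqrt{-240 - 477} = \sqrt{-717} = i \sqrt{717}$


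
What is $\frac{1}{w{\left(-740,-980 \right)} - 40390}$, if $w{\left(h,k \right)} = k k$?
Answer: $\frac{1}{920010} \approx 1.0869 \cdot 10^{-6}$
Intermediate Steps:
$w{\left(h,k \right)} = k^{2}$
$\frac{1}{w{\left(-740,-980 \right)} - 40390} = \frac{1}{\left(-980\right)^{2} - 40390} = \frac{1}{960400 - 40390} = \frac{1}{920010}$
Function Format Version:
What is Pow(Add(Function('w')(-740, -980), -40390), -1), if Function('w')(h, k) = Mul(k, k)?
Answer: Rational(1, 920010) ≈ 1.0869e-6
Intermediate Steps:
Function('w')(h, k) = Pow(k, 2)
Pow(Add(Function('w')(-740, -980), -40390), -1) = Pow(Add(Pow(-980, 2), -40390), -1) = Pow(Add(960400, -40390), -1) = Pow(920010, -1) = Rational(1, 920010)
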